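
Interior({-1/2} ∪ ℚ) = ∅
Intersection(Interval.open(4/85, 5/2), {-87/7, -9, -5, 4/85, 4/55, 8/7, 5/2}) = {4/55, 8/7}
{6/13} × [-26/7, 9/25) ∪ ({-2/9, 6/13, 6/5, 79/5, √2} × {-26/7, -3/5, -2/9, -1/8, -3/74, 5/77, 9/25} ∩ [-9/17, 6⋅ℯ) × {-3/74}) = ({6/13} × [-26/7, 9/25)) ∪ ({-2/9, 6/13, 6/5, 79/5, √2} × {-3/74})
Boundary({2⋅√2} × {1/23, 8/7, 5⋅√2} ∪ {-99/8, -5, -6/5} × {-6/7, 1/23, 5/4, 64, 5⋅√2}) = ({2⋅√2} × {1/23, 8/7, 5⋅√2}) ∪ ({-99/8, -5, -6/5} × {-6/7, 1/23, 5/4, 64, 5⋅√2})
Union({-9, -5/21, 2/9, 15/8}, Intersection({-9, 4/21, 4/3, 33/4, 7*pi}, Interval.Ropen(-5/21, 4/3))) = {-9, -5/21, 4/21, 2/9, 15/8}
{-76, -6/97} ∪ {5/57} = {-76, -6/97, 5/57}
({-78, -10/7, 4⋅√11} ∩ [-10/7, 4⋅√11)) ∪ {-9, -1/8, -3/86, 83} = {-9, -10/7, -1/8, -3/86, 83}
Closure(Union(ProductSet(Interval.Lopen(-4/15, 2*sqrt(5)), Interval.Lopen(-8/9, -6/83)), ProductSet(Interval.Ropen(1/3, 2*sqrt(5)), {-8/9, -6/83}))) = Union(ProductSet({-4/15, 2*sqrt(5)}, Interval(-8/9, -6/83)), ProductSet(Interval(-4/15, 2*sqrt(5)), {-8/9, -6/83}), ProductSet(Interval.Lopen(-4/15, 2*sqrt(5)), Interval.Lopen(-8/9, -6/83)))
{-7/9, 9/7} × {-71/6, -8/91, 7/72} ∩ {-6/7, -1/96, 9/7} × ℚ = {9/7} × {-71/6, -8/91, 7/72}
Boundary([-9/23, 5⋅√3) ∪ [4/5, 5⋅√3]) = {-9/23, 5⋅√3}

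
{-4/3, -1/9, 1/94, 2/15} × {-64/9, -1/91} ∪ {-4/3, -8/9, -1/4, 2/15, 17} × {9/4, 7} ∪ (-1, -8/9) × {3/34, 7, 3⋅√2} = ({-4/3, -1/9, 1/94, 2/15} × {-64/9, -1/91}) ∪ ({-4/3, -8/9, -1/4, 2/15, 17} × {9/4, 7}) ∪ ((-1, -8/9) × {3/34, 7, 3⋅√2})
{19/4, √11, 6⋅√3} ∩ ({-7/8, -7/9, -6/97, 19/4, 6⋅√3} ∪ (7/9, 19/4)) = {19/4, √11, 6⋅√3}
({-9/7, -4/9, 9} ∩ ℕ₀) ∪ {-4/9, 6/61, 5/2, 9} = {-4/9, 6/61, 5/2, 9}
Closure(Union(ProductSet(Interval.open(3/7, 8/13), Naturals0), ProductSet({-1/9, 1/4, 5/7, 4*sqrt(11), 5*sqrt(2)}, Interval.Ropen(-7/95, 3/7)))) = Union(ProductSet({-1/9, 1/4, 5/7, 4*sqrt(11), 5*sqrt(2)}, Interval(-7/95, 3/7)), ProductSet(Interval(3/7, 8/13), Naturals0))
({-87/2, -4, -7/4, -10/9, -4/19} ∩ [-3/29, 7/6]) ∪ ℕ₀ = ℕ₀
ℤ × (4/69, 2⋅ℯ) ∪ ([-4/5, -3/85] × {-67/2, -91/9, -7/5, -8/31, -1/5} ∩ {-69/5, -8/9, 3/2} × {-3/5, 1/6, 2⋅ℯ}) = ℤ × (4/69, 2⋅ℯ)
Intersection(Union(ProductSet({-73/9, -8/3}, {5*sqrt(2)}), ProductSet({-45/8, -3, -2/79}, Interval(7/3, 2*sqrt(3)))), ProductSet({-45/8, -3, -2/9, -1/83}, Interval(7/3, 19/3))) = ProductSet({-45/8, -3}, Interval(7/3, 2*sqrt(3)))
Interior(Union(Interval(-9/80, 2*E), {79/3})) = Interval.open(-9/80, 2*E)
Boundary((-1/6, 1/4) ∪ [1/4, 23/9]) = {-1/6, 23/9}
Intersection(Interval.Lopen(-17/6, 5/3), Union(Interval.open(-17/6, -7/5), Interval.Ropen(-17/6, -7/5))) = Interval.open(-17/6, -7/5)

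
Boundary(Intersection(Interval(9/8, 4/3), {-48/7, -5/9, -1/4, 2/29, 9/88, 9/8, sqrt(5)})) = {9/8}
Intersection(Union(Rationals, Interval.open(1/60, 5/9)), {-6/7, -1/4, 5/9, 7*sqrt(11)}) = {-6/7, -1/4, 5/9}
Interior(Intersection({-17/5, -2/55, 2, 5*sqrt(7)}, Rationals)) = EmptySet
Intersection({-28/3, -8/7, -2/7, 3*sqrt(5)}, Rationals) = {-28/3, -8/7, -2/7}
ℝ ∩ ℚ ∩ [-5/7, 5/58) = ℚ ∩ [-5/7, 5/58)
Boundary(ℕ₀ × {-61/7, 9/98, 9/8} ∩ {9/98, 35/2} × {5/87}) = ∅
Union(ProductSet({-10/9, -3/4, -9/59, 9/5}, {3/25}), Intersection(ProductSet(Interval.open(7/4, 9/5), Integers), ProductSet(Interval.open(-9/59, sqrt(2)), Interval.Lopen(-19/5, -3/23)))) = ProductSet({-10/9, -3/4, -9/59, 9/5}, {3/25})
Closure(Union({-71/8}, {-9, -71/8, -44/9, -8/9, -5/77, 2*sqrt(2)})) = {-9, -71/8, -44/9, -8/9, -5/77, 2*sqrt(2)}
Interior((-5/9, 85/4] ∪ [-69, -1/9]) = (-69, 85/4)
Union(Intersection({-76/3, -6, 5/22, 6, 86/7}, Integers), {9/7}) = {-6, 9/7, 6}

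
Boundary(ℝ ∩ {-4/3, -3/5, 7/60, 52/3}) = {-4/3, -3/5, 7/60, 52/3}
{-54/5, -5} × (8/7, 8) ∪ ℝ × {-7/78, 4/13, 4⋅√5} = ({-54/5, -5} × (8/7, 8)) ∪ (ℝ × {-7/78, 4/13, 4⋅√5})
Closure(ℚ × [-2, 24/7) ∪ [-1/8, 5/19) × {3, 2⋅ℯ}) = (ℝ × [-2, 24/7]) ∪ ([-1/8, 5/19] × {3, 2⋅ℯ})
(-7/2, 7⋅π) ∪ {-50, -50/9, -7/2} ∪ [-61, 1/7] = [-61, 7⋅π)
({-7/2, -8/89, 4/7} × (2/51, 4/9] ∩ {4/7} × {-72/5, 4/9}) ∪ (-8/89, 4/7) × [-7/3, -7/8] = ({4/7} × {4/9}) ∪ ((-8/89, 4/7) × [-7/3, -7/8])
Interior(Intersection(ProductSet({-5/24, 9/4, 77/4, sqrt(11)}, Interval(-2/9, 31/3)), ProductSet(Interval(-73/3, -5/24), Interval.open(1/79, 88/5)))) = EmptySet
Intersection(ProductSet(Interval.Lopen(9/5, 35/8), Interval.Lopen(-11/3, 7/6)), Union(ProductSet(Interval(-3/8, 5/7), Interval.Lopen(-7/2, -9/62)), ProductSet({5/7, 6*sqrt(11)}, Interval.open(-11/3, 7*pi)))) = EmptySet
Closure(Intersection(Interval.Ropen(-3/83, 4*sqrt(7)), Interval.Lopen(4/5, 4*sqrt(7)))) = Interval(4/5, 4*sqrt(7))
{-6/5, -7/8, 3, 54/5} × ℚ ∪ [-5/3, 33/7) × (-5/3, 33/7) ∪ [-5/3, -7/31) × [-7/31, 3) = ({-6/5, -7/8, 3, 54/5} × ℚ) ∪ ([-5/3, 33/7) × (-5/3, 33/7))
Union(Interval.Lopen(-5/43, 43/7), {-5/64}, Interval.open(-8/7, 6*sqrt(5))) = Interval.open(-8/7, 6*sqrt(5))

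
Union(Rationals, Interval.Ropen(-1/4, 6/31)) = Union(Interval(-1/4, 6/31), Rationals)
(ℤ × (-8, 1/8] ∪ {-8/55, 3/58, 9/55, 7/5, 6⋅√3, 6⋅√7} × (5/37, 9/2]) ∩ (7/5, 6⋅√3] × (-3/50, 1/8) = {2, 3, …, 10} × (-3/50, 1/8)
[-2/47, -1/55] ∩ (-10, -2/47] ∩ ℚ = {-2/47}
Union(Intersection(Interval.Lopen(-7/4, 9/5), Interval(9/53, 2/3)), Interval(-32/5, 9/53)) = Interval(-32/5, 2/3)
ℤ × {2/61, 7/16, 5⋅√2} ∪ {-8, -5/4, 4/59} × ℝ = ({-8, -5/4, 4/59} × ℝ) ∪ (ℤ × {2/61, 7/16, 5⋅√2})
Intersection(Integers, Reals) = Integers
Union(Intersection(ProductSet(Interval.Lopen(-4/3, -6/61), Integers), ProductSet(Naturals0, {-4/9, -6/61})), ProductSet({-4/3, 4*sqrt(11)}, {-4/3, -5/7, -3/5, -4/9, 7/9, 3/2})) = ProductSet({-4/3, 4*sqrt(11)}, {-4/3, -5/7, -3/5, -4/9, 7/9, 3/2})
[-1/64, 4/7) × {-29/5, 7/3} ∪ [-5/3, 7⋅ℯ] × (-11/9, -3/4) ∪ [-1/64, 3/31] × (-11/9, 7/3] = ([-1/64, 4/7) × {-29/5, 7/3}) ∪ ([-1/64, 3/31] × (-11/9, 7/3]) ∪ ([-5/3, 7⋅ℯ] × (-11/9, -3/4))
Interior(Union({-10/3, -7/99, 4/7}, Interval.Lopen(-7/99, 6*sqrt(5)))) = Interval.open(-7/99, 6*sqrt(5))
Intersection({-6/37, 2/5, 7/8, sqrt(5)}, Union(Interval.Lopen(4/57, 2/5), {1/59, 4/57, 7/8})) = {2/5, 7/8}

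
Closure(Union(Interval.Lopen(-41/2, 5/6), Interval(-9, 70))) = Interval(-41/2, 70)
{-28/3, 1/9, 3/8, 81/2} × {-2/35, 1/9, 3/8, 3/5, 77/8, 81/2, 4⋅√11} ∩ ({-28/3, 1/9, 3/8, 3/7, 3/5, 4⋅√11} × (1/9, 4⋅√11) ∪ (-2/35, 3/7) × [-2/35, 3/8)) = ({1/9, 3/8} × {-2/35, 1/9}) ∪ ({-28/3, 1/9, 3/8} × {3/8, 3/5, 77/8})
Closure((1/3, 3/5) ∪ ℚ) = ℚ ∪ (-∞, ∞)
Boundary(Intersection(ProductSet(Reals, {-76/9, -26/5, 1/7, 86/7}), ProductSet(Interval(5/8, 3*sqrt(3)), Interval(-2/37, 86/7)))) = ProductSet(Interval(5/8, 3*sqrt(3)), {1/7, 86/7})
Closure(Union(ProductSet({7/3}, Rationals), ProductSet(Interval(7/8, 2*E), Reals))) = ProductSet(Interval(7/8, 2*E), Reals)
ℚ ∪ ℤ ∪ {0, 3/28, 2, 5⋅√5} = ℚ ∪ {5⋅√5}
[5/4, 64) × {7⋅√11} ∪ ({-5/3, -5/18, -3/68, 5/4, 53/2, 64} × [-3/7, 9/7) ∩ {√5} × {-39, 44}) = [5/4, 64) × {7⋅√11}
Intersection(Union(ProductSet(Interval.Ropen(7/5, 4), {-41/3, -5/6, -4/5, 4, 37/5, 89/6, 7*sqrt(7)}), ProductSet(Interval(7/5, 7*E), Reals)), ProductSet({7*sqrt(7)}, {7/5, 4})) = ProductSet({7*sqrt(7)}, {7/5, 4})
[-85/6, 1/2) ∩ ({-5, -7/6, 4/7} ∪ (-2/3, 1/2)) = {-5, -7/6} ∪ (-2/3, 1/2)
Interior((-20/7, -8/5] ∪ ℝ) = (-∞, ∞)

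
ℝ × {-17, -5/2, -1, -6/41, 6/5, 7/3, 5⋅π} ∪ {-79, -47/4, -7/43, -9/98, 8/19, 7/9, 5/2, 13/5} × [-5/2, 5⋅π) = (ℝ × {-17, -5/2, -1, -6/41, 6/5, 7/3, 5⋅π}) ∪ ({-79, -47/4, -7/43, -9/98, 8/19, 7/9, 5/2, 13/5} × [-5/2, 5⋅π))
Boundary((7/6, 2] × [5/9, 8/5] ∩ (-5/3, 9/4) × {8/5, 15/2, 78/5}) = [7/6, 2] × {8/5}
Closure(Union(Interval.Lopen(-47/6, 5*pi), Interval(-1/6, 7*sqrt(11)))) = Interval(-47/6, 7*sqrt(11))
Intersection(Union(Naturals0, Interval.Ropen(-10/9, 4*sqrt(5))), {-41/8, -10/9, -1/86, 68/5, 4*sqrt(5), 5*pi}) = {-10/9, -1/86}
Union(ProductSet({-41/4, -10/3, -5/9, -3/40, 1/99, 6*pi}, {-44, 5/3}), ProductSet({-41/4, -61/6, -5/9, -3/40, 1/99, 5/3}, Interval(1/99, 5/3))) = Union(ProductSet({-41/4, -61/6, -5/9, -3/40, 1/99, 5/3}, Interval(1/99, 5/3)), ProductSet({-41/4, -10/3, -5/9, -3/40, 1/99, 6*pi}, {-44, 5/3}))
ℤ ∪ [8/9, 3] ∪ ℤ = ℤ ∪ [8/9, 3]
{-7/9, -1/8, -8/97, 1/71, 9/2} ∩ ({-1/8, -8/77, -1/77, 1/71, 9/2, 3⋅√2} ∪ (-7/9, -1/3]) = {-1/8, 1/71, 9/2}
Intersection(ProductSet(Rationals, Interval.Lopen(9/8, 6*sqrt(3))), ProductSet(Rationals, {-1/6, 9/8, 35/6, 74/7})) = ProductSet(Rationals, {35/6})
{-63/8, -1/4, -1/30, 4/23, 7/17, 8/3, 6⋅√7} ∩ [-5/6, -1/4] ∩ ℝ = {-1/4}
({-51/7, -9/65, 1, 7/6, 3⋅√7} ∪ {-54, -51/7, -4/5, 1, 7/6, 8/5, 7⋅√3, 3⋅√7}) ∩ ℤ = {-54, 1}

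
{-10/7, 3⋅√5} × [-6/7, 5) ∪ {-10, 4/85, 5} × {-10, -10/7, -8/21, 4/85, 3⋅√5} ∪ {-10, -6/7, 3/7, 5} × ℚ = ({-10, -6/7, 3/7, 5} × ℚ) ∪ ({-10/7, 3⋅√5} × [-6/7, 5)) ∪ ({-10, 4/85, 5} × {-10, -10/7, -8/21, 4/85, 3⋅√5})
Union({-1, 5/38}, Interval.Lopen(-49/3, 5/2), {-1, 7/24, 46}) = Union({46}, Interval.Lopen(-49/3, 5/2))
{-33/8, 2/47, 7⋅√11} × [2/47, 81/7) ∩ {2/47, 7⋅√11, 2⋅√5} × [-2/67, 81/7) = {2/47, 7⋅√11} × [2/47, 81/7)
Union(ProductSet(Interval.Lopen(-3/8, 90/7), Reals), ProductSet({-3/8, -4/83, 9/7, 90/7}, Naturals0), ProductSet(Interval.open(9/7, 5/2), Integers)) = Union(ProductSet({-3/8, -4/83, 9/7, 90/7}, Naturals0), ProductSet(Interval.Lopen(-3/8, 90/7), Reals))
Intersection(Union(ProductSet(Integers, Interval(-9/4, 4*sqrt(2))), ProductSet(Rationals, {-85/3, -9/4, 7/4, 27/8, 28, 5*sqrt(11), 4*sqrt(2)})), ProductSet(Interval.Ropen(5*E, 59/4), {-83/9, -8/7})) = ProductSet(Range(14, 15, 1), {-8/7})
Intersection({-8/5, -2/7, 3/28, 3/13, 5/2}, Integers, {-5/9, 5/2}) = EmptySet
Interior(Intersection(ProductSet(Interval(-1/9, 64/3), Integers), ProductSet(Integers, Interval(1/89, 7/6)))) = EmptySet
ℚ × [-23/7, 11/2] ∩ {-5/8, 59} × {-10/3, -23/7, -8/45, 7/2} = {-5/8, 59} × {-23/7, -8/45, 7/2}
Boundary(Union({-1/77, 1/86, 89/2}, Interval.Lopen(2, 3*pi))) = {-1/77, 1/86, 2, 89/2, 3*pi}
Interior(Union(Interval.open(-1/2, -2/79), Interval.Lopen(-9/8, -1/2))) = Interval.open(-9/8, -2/79)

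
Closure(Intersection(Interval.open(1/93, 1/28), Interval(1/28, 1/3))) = EmptySet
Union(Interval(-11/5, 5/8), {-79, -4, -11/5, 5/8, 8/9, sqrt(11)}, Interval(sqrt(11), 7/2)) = Union({-79, -4, 8/9}, Interval(-11/5, 5/8), Interval(sqrt(11), 7/2))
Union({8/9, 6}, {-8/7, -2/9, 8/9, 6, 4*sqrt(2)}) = {-8/7, -2/9, 8/9, 6, 4*sqrt(2)}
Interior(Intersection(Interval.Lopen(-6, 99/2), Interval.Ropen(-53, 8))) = Interval.open(-6, 8)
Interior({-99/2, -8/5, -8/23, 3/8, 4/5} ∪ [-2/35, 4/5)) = (-2/35, 4/5)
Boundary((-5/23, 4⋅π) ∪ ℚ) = (-∞, -5/23] ∪ [4⋅π, ∞)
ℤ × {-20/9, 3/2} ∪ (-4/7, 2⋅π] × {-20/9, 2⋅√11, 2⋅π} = (ℤ × {-20/9, 3/2}) ∪ ((-4/7, 2⋅π] × {-20/9, 2⋅√11, 2⋅π})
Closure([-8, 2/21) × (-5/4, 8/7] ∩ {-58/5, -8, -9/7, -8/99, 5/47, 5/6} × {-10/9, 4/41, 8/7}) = {-8, -9/7, -8/99} × {-10/9, 4/41, 8/7}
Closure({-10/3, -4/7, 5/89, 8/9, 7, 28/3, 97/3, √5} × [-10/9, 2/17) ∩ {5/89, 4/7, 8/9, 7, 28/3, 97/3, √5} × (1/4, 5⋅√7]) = ∅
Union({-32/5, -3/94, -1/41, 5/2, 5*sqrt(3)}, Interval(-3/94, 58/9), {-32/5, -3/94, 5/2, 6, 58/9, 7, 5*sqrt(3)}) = Union({-32/5, 7, 5*sqrt(3)}, Interval(-3/94, 58/9))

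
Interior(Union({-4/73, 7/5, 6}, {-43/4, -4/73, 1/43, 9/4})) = EmptySet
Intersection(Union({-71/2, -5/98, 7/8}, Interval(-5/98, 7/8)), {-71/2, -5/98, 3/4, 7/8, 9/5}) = {-71/2, -5/98, 3/4, 7/8}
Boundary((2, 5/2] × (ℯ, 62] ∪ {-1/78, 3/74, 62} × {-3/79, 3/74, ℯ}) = ({2, 5/2} × [ℯ, 62]) ∪ ({-1/78, 3/74, 62} × {-3/79, 3/74, ℯ}) ∪ ([2, 5/2] × {62, ℯ})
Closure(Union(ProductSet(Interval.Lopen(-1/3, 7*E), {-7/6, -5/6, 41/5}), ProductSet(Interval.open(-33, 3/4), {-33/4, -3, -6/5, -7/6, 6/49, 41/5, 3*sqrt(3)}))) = Union(ProductSet(Interval(-33, 3/4), {-33/4, -3, -6/5, -7/6, 6/49, 41/5, 3*sqrt(3)}), ProductSet(Interval(-1/3, 7*E), {-7/6, -5/6, 41/5}))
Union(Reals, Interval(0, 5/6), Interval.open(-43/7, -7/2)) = Interval(-oo, oo)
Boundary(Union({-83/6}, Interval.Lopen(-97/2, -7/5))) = {-97/2, -7/5}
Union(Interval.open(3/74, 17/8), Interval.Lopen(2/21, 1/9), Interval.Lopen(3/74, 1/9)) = Interval.open(3/74, 17/8)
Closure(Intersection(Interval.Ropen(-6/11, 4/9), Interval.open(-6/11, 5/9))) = Interval(-6/11, 4/9)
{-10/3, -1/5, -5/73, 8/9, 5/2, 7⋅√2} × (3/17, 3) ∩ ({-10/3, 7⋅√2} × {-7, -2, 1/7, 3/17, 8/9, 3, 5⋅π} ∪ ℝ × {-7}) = {-10/3, 7⋅√2} × {8/9}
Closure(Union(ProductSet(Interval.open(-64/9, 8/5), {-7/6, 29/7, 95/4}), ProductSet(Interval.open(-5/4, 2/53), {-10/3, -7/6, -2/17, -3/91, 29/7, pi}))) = Union(ProductSet(Interval(-64/9, 8/5), {-7/6, 29/7, 95/4}), ProductSet(Interval(-5/4, 2/53), {-10/3, -7/6, -2/17, -3/91, 29/7, pi}))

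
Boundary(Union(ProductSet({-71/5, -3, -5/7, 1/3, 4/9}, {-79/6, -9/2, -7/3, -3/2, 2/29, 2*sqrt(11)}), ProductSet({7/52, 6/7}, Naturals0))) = Union(ProductSet({7/52, 6/7}, Naturals0), ProductSet({-71/5, -3, -5/7, 1/3, 4/9}, {-79/6, -9/2, -7/3, -3/2, 2/29, 2*sqrt(11)}))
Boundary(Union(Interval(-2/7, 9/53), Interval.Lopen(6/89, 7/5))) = {-2/7, 7/5}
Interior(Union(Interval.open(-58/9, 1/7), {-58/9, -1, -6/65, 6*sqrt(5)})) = Interval.open(-58/9, 1/7)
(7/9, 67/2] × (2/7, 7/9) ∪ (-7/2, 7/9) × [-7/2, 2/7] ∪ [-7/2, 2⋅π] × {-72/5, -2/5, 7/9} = ((-7/2, 7/9) × [-7/2, 2/7]) ∪ ((7/9, 67/2] × (2/7, 7/9)) ∪ ([-7/2, 2⋅π] × {-72/5, -2/5, 7/9})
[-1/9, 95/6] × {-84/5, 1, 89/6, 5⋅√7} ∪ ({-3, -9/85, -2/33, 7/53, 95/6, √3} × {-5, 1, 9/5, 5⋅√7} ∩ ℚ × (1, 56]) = ({-3, -9/85, -2/33, 7/53, 95/6} × {9/5, 5⋅√7}) ∪ ([-1/9, 95/6] × {-84/5, 1, 89/6, 5⋅√7})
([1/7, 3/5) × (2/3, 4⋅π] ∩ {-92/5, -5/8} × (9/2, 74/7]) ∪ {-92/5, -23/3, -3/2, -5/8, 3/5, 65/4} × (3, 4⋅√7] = {-92/5, -23/3, -3/2, -5/8, 3/5, 65/4} × (3, 4⋅√7]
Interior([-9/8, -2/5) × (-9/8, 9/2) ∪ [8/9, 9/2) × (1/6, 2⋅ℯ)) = ((-9/8, -2/5) × (-9/8, 9/2)) ∪ ((8/9, 9/2) × (1/6, 2⋅ℯ))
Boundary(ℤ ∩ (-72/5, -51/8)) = {-14, -13, …, -7}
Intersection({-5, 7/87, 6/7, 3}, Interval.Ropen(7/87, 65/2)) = {7/87, 6/7, 3}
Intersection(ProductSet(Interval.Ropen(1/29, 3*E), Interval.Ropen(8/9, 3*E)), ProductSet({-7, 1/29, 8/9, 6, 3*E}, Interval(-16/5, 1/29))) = EmptySet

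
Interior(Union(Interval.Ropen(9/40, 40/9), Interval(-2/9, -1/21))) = Union(Interval.open(-2/9, -1/21), Interval.open(9/40, 40/9))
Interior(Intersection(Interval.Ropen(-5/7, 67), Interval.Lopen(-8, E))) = Interval.open(-5/7, E)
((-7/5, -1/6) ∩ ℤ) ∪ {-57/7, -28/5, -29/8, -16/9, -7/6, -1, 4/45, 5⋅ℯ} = {-57/7, -28/5, -29/8, -16/9, -7/6, 4/45, 5⋅ℯ} ∪ {-1}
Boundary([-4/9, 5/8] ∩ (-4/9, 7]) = {-4/9, 5/8}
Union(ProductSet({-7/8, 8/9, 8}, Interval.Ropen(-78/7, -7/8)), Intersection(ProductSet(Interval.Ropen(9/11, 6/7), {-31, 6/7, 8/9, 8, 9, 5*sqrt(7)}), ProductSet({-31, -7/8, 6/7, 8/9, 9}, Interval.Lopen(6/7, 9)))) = ProductSet({-7/8, 8/9, 8}, Interval.Ropen(-78/7, -7/8))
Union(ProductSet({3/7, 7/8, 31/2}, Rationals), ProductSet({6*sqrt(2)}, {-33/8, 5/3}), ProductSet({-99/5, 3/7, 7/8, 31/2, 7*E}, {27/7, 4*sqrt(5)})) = Union(ProductSet({6*sqrt(2)}, {-33/8, 5/3}), ProductSet({3/7, 7/8, 31/2}, Rationals), ProductSet({-99/5, 3/7, 7/8, 31/2, 7*E}, {27/7, 4*sqrt(5)}))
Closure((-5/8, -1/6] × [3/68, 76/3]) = [-5/8, -1/6] × [3/68, 76/3]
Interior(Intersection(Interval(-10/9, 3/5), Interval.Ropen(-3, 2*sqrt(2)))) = Interval.open(-10/9, 3/5)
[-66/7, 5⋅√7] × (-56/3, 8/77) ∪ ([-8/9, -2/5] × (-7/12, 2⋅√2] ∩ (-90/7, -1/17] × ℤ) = ([-8/9, -2/5] × {0, 1, 2}) ∪ ([-66/7, 5⋅√7] × (-56/3, 8/77))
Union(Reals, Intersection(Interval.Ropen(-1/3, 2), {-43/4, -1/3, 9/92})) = Reals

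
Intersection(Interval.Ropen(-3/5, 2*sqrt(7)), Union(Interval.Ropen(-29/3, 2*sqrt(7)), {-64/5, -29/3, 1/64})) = Interval.Ropen(-3/5, 2*sqrt(7))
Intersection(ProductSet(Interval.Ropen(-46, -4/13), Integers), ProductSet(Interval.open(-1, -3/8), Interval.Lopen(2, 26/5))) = ProductSet(Interval.open(-1, -3/8), Range(3, 6, 1))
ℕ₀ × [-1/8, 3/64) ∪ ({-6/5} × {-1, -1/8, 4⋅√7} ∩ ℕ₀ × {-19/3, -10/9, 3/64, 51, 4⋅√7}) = ℕ₀ × [-1/8, 3/64)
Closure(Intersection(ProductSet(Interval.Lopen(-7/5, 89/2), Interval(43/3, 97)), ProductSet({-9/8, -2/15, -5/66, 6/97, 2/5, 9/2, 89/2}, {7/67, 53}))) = ProductSet({-9/8, -2/15, -5/66, 6/97, 2/5, 9/2, 89/2}, {53})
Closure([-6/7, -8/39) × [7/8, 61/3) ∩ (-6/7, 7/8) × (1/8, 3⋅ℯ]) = [-6/7, -8/39] × [7/8, 3⋅ℯ]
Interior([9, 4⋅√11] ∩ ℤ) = ∅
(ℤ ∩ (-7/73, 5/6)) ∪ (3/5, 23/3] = {0} ∪ (3/5, 23/3]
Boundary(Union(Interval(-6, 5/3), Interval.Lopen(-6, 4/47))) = {-6, 5/3}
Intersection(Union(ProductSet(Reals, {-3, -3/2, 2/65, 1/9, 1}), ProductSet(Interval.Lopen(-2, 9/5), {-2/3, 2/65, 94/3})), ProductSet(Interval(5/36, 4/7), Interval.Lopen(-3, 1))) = ProductSet(Interval(5/36, 4/7), {-3/2, -2/3, 2/65, 1/9, 1})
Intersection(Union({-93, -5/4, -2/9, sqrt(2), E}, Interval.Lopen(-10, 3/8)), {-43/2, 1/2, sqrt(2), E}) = {sqrt(2), E}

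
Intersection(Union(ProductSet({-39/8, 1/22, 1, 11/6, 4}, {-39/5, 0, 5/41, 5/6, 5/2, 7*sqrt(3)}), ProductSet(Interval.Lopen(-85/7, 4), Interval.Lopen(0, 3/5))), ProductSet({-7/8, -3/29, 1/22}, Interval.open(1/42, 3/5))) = ProductSet({-7/8, -3/29, 1/22}, Interval.open(1/42, 3/5))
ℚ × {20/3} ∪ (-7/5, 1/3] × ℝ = (ℚ × {20/3}) ∪ ((-7/5, 1/3] × ℝ)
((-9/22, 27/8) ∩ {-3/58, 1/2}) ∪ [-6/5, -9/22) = [-6/5, -9/22) ∪ {-3/58, 1/2}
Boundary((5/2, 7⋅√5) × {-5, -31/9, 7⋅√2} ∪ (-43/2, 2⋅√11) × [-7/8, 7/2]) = ({-43/2, 2⋅√11} × [-7/8, 7/2]) ∪ ([-43/2, 2⋅√11] × {-7/8, 7/2}) ∪ ([5/2, 7⋅√5] × {-5, -31/9, 7⋅√2})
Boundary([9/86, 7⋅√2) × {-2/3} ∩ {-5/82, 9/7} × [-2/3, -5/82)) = {9/7} × {-2/3}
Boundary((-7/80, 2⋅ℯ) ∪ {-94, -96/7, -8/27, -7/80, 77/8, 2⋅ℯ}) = {-94, -96/7, -8/27, -7/80, 77/8, 2⋅ℯ}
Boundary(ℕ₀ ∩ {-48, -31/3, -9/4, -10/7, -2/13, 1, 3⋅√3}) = {1}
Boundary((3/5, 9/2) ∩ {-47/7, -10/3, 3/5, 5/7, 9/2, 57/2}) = {5/7}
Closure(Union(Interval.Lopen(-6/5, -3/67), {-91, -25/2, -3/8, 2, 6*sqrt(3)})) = Union({-91, -25/2, 2, 6*sqrt(3)}, Interval(-6/5, -3/67))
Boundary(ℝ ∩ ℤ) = ℤ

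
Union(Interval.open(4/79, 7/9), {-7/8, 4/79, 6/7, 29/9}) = Union({-7/8, 6/7, 29/9}, Interval.Ropen(4/79, 7/9))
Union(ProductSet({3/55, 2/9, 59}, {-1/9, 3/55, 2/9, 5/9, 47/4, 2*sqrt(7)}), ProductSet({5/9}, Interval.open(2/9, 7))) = Union(ProductSet({5/9}, Interval.open(2/9, 7)), ProductSet({3/55, 2/9, 59}, {-1/9, 3/55, 2/9, 5/9, 47/4, 2*sqrt(7)}))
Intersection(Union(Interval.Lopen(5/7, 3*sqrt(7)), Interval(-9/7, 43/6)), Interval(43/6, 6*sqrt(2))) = Interval(43/6, 3*sqrt(7))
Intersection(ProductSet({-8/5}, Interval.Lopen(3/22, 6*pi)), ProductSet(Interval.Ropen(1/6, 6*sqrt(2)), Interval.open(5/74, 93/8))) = EmptySet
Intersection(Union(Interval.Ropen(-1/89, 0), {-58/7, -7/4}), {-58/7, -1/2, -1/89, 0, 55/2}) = {-58/7, -1/89}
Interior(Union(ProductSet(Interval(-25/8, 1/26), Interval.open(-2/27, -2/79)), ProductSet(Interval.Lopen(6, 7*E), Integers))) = ProductSet(Interval.open(-25/8, 1/26), Union(Complement(Interval.open(-2/27, -2/79), Integers), Interval.open(-2/27, -2/79)))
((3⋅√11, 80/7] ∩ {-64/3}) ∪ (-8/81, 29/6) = (-8/81, 29/6)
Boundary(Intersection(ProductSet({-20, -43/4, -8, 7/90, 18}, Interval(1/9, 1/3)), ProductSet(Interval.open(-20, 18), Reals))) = ProductSet({-43/4, -8, 7/90}, Interval(1/9, 1/3))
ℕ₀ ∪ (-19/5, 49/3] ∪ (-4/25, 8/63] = (-19/5, 49/3] ∪ ℕ₀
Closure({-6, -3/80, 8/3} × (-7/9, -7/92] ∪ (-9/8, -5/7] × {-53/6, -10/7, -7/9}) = ({-6, -3/80, 8/3} × [-7/9, -7/92]) ∪ ([-9/8, -5/7] × {-53/6, -10/7, -7/9})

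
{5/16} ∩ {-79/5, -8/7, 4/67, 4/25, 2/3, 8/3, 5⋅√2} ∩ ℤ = ∅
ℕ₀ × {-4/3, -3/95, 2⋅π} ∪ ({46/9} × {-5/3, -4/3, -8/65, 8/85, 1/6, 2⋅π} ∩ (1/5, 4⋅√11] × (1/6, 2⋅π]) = ({46/9} × {2⋅π}) ∪ (ℕ₀ × {-4/3, -3/95, 2⋅π})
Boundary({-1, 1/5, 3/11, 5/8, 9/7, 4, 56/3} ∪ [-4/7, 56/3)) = {-1, -4/7, 56/3}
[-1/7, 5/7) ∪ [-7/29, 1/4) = [-7/29, 5/7)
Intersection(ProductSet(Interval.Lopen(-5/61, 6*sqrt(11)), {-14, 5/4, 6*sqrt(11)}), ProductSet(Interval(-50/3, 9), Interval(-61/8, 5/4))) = ProductSet(Interval.Lopen(-5/61, 9), {5/4})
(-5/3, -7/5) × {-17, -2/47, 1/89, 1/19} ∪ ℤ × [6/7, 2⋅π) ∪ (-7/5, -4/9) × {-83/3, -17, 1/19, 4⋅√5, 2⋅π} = (ℤ × [6/7, 2⋅π)) ∪ ((-5/3, -7/5) × {-17, -2/47, 1/89, 1/19}) ∪ ((-7/5, -4/9) × {-83/3, -17, 1/19, 4⋅√5, 2⋅π})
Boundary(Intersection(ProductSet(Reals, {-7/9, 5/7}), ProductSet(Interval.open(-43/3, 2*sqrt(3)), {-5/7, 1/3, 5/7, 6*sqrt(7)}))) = ProductSet(Interval(-43/3, 2*sqrt(3)), {5/7})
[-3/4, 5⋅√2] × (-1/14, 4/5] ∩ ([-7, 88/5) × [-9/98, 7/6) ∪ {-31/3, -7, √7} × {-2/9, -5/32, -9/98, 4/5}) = [-3/4, 5⋅√2] × (-1/14, 4/5]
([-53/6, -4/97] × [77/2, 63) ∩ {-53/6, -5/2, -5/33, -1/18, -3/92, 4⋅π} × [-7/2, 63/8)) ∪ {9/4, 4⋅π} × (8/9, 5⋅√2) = {9/4, 4⋅π} × (8/9, 5⋅√2)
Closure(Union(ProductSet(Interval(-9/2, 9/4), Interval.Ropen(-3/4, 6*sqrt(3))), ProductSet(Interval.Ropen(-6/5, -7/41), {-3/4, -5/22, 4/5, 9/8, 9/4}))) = ProductSet(Interval(-9/2, 9/4), Interval(-3/4, 6*sqrt(3)))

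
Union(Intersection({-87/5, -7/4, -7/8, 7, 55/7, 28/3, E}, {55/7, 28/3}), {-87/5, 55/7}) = {-87/5, 55/7, 28/3}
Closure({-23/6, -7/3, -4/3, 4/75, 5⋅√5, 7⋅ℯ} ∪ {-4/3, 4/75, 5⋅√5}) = {-23/6, -7/3, -4/3, 4/75, 5⋅√5, 7⋅ℯ}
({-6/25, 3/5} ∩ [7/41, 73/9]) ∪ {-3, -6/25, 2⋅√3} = {-3, -6/25, 3/5, 2⋅√3}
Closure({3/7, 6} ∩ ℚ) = {3/7, 6}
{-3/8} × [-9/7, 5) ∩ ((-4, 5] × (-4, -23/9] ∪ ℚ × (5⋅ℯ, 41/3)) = ∅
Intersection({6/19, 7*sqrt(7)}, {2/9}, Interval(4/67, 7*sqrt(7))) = EmptySet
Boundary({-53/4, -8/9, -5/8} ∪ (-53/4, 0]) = {-53/4, 0}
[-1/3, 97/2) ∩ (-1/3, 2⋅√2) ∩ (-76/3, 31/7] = (-1/3, 2⋅√2)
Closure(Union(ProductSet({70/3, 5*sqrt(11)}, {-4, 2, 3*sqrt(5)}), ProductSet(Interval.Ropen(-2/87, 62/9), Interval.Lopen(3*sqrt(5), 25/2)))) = Union(ProductSet({-2/87, 62/9}, Interval(3*sqrt(5), 25/2)), ProductSet({70/3, 5*sqrt(11)}, {-4, 2, 3*sqrt(5)}), ProductSet(Interval(-2/87, 62/9), {25/2, 3*sqrt(5)}), ProductSet(Interval.Ropen(-2/87, 62/9), Interval.Lopen(3*sqrt(5), 25/2)))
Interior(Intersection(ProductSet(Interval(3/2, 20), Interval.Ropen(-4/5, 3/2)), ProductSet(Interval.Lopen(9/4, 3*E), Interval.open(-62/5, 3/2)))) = ProductSet(Interval.open(9/4, 3*E), Interval.open(-4/5, 3/2))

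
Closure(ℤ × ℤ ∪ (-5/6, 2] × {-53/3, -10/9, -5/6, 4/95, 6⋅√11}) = (ℤ × ℤ) ∪ ([-5/6, 2] × {-53/3, -10/9, -5/6, 4/95, 6⋅√11})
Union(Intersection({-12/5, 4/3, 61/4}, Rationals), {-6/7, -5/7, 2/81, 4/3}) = {-12/5, -6/7, -5/7, 2/81, 4/3, 61/4}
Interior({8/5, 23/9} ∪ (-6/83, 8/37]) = (-6/83, 8/37)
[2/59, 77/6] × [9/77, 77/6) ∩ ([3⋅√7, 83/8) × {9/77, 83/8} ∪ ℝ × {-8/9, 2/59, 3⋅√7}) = ([2/59, 77/6] × {3⋅√7}) ∪ ([3⋅√7, 83/8) × {9/77, 83/8})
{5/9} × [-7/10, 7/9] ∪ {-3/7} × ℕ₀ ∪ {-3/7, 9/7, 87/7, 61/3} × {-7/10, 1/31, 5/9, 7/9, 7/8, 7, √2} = ({-3/7} × ℕ₀) ∪ ({5/9} × [-7/10, 7/9]) ∪ ({-3/7, 9/7, 87/7, 61/3} × {-7/10, 1/31, 5/9, 7/9, 7/8, 7, √2})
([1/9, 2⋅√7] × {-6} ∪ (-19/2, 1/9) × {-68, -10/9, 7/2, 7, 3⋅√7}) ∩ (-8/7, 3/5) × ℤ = ([1/9, 3/5) × {-6}) ∪ ((-8/7, 1/9) × {-68, 7})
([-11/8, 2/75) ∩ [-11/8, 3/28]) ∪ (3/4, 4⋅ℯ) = [-11/8, 2/75) ∪ (3/4, 4⋅ℯ)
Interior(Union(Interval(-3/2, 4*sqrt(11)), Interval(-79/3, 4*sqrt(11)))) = Interval.open(-79/3, 4*sqrt(11))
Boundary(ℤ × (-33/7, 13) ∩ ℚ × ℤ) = ℤ × {-4, -3, …, 12}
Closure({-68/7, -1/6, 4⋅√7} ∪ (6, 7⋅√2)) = {-68/7, -1/6, 4⋅√7} ∪ [6, 7⋅√2]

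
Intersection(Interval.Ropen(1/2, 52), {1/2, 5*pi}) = {1/2, 5*pi}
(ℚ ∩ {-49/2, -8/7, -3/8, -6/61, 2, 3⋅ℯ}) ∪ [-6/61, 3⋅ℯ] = {-49/2, -8/7, -3/8} ∪ [-6/61, 3⋅ℯ]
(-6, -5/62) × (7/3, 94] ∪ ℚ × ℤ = (ℚ × ℤ) ∪ ((-6, -5/62) × (7/3, 94])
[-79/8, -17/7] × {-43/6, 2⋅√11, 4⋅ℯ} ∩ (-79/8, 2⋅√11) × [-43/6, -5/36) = (-79/8, -17/7] × {-43/6}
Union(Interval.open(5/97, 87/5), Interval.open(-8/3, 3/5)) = Interval.open(-8/3, 87/5)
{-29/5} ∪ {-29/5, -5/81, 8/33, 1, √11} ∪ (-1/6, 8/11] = {-29/5, 1, √11} ∪ (-1/6, 8/11]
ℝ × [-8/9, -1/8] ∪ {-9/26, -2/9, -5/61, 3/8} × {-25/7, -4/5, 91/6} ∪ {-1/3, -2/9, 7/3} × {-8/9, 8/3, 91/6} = (ℝ × [-8/9, -1/8]) ∪ ({-1/3, -2/9, 7/3} × {-8/9, 8/3, 91/6}) ∪ ({-9/26, -2/9, -5/61, 3/8} × {-25/7, -4/5, 91/6})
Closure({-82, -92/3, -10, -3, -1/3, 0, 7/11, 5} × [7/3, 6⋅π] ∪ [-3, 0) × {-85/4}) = ([-3, 0] × {-85/4}) ∪ ({-82, -92/3, -10, -3, -1/3, 0, 7/11, 5} × [7/3, 6⋅π])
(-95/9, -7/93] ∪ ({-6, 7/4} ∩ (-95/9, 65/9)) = (-95/9, -7/93] ∪ {7/4}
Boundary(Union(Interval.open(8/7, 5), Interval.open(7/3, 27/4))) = {8/7, 27/4}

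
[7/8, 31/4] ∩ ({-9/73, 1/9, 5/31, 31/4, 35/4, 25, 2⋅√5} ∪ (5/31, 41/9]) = [7/8, 41/9] ∪ {31/4}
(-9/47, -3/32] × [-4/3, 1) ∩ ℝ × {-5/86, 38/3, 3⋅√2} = (-9/47, -3/32] × {-5/86}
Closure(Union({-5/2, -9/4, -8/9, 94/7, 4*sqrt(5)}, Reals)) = Reals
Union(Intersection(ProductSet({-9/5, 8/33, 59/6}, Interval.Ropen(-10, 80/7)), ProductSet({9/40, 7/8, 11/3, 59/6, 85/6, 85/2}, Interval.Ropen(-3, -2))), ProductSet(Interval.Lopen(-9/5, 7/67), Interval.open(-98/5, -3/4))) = Union(ProductSet({59/6}, Interval.Ropen(-3, -2)), ProductSet(Interval.Lopen(-9/5, 7/67), Interval.open(-98/5, -3/4)))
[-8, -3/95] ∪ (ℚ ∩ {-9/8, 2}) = [-8, -3/95] ∪ {2}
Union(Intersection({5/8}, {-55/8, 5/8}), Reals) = Reals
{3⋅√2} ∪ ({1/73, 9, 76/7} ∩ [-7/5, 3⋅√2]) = {1/73, 3⋅√2}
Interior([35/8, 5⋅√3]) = (35/8, 5⋅√3)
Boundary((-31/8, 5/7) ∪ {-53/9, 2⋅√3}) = {-53/9, -31/8, 5/7, 2⋅√3}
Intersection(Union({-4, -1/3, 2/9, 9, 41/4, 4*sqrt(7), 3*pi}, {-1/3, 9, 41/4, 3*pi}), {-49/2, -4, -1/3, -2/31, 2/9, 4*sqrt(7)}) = {-4, -1/3, 2/9, 4*sqrt(7)}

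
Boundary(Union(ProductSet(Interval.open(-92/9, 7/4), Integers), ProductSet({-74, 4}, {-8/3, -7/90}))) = Union(ProductSet({-74, 4}, {-8/3, -7/90}), ProductSet(Interval(-92/9, 7/4), Integers))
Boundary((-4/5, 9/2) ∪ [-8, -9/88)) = {-8, 9/2}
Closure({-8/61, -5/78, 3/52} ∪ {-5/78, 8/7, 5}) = {-8/61, -5/78, 3/52, 8/7, 5}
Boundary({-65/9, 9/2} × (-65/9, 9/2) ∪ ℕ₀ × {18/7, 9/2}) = (ℕ₀ × {18/7, 9/2}) ∪ ({-65/9, 9/2} × [-65/9, 9/2])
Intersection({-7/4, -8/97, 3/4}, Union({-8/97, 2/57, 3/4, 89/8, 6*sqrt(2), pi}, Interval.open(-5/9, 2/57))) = {-8/97, 3/4}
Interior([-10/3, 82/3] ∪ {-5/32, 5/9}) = (-10/3, 82/3)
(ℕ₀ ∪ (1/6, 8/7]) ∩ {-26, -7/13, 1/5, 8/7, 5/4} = {1/5, 8/7}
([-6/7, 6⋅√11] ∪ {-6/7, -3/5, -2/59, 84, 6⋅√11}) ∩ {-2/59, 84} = {-2/59, 84}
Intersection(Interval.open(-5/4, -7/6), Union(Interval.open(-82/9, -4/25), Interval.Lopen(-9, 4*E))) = Interval.open(-5/4, -7/6)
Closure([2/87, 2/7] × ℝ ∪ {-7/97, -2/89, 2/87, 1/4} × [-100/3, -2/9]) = ([2/87, 2/7] × ℝ) ∪ ({-7/97, -2/89, 2/87, 1/4} × [-100/3, -2/9])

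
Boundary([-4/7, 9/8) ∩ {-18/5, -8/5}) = ∅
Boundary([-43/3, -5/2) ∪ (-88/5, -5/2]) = {-88/5, -5/2}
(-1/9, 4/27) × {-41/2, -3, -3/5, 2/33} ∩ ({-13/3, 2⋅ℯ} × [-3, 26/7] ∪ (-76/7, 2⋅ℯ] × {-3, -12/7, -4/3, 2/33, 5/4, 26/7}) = (-1/9, 4/27) × {-3, 2/33}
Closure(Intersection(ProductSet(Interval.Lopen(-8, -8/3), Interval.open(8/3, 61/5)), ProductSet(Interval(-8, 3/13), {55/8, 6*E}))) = ProductSet(Interval(-8, -8/3), {55/8})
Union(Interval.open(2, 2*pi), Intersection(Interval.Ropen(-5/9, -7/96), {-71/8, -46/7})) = Interval.open(2, 2*pi)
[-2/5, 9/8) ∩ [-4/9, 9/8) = [-2/5, 9/8)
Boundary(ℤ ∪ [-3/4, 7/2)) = {-3/4, 7/2} ∪ (ℤ \ (-3/4, 7/2))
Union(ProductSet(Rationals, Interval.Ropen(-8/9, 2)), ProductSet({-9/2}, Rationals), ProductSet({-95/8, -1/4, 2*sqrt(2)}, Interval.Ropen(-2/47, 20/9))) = Union(ProductSet({-9/2}, Rationals), ProductSet({-95/8, -1/4, 2*sqrt(2)}, Interval.Ropen(-2/47, 20/9)), ProductSet(Rationals, Interval.Ropen(-8/9, 2)))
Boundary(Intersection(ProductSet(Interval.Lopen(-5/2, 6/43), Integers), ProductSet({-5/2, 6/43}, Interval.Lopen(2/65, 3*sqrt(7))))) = ProductSet({6/43}, Range(1, 8, 1))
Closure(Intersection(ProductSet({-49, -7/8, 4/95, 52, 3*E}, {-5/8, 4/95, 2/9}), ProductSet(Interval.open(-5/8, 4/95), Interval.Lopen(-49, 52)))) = EmptySet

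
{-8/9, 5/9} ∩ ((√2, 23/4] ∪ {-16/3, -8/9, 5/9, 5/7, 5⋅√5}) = {-8/9, 5/9}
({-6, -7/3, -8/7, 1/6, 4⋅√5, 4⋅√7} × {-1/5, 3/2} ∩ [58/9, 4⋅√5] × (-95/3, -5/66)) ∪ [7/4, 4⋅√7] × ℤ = ({4⋅√5} × {-1/5}) ∪ ([7/4, 4⋅√7] × ℤ)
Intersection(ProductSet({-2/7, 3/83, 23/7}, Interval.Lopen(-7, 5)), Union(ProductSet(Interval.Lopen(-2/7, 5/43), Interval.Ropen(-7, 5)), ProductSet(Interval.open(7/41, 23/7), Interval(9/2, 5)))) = ProductSet({3/83}, Interval.open(-7, 5))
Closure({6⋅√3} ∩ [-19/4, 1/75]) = ∅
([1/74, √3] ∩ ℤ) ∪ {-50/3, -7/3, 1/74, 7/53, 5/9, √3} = {-50/3, -7/3, 1/74, 7/53, 5/9, √3} ∪ {1}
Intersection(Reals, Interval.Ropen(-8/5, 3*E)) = Interval.Ropen(-8/5, 3*E)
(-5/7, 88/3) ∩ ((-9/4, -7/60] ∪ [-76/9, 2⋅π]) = (-5/7, 2⋅π]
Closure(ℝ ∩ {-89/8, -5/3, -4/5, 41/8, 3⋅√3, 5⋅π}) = {-89/8, -5/3, -4/5, 41/8, 3⋅√3, 5⋅π}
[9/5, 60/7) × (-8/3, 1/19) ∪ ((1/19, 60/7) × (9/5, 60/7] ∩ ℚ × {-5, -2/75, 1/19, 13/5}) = ((ℚ ∩ (1/19, 60/7)) × {13/5}) ∪ ([9/5, 60/7) × (-8/3, 1/19))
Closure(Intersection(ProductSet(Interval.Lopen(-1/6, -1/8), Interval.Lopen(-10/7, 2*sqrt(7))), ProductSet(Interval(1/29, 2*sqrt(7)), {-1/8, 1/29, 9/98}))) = EmptySet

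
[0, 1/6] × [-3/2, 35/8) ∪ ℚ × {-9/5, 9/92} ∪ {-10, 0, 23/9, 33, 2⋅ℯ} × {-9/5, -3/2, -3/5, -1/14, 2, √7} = (ℚ × {-9/5, 9/92}) ∪ ([0, 1/6] × [-3/2, 35/8)) ∪ ({-10, 0, 23/9, 33, 2⋅ℯ} × {-9/5, -3/2, -3/5, -1/14, 2, √7})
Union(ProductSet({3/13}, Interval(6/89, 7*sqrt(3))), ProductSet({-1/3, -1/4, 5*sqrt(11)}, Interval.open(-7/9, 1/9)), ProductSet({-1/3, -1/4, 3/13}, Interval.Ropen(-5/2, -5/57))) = Union(ProductSet({3/13}, Interval(6/89, 7*sqrt(3))), ProductSet({-1/3, -1/4, 3/13}, Interval.Ropen(-5/2, -5/57)), ProductSet({-1/3, -1/4, 5*sqrt(11)}, Interval.open(-7/9, 1/9)))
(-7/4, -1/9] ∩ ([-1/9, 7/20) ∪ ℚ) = ℚ ∩ (-7/4, -1/9]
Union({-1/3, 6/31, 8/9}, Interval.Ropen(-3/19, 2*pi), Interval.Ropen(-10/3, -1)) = Union({-1/3}, Interval.Ropen(-10/3, -1), Interval.Ropen(-3/19, 2*pi))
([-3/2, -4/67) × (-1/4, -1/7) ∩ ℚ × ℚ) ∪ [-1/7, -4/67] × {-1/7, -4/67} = ([-1/7, -4/67] × {-1/7, -4/67}) ∪ ((ℚ ∩ [-3/2, -4/67)) × (ℚ ∩ (-1/4, -1/7)))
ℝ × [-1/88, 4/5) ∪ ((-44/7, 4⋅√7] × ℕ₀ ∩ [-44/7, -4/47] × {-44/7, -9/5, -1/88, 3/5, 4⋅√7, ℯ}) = ℝ × [-1/88, 4/5)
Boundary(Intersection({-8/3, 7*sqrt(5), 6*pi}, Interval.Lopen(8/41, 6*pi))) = {7*sqrt(5), 6*pi}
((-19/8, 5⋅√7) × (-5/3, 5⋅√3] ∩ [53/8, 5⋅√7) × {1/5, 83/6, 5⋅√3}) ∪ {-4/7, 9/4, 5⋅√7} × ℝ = ({-4/7, 9/4, 5⋅√7} × ℝ) ∪ ([53/8, 5⋅√7) × {1/5, 5⋅√3})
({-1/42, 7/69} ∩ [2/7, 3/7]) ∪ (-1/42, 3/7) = (-1/42, 3/7)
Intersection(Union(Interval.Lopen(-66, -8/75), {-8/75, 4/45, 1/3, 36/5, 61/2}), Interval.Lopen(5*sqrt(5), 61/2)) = {61/2}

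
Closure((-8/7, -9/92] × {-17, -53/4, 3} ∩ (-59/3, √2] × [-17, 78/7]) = [-8/7, -9/92] × {-17, -53/4, 3}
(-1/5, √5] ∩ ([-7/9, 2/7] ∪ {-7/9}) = (-1/5, 2/7]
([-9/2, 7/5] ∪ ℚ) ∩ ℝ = ℚ ∪ [-9/2, 7/5]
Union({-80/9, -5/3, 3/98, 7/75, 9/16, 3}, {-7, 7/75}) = {-80/9, -7, -5/3, 3/98, 7/75, 9/16, 3}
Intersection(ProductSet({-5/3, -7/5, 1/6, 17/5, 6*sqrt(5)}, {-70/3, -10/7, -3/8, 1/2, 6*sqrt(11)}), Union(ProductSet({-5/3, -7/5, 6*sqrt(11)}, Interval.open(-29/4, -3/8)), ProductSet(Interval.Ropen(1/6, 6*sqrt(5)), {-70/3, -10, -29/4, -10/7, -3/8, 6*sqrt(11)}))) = Union(ProductSet({-5/3, -7/5}, {-10/7}), ProductSet({1/6, 17/5}, {-70/3, -10/7, -3/8, 6*sqrt(11)}))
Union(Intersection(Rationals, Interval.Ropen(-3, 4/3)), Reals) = Union(Intersection(Interval.Ropen(-3, 4/3), Rationals), Reals)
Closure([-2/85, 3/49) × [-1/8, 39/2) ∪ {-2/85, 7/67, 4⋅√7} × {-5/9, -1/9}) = ({-2/85, 3/49} × [-1/8, 39/2]) ∪ ([-2/85, 3/49] × {-1/8, 39/2}) ∪ ([-2/85, 3/49) × [-1/8, 39/2)) ∪ ({-2/85, 7/67, 4⋅√7} × {-5/9, -1/9})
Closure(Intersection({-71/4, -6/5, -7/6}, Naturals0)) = EmptySet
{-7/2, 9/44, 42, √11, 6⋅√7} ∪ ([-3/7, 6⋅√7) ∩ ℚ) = {-7/2, 42, √11, 6⋅√7} ∪ (ℚ ∩ [-3/7, 6⋅√7))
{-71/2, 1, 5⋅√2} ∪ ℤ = ℤ ∪ {-71/2, 5⋅√2}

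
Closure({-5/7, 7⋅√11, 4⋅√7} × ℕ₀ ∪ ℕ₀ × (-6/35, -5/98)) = (ℕ₀ × [-6/35, -5/98]) ∪ ({-5/7, 7⋅√11, 4⋅√7} × ℕ₀)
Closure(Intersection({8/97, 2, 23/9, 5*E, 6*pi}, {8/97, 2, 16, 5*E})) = {8/97, 2, 5*E}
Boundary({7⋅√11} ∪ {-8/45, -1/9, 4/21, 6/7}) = {-8/45, -1/9, 4/21, 6/7, 7⋅√11}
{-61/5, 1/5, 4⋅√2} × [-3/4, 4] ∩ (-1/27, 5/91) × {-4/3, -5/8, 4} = ∅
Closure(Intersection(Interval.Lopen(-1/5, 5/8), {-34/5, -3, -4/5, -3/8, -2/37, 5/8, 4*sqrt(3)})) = {-2/37, 5/8}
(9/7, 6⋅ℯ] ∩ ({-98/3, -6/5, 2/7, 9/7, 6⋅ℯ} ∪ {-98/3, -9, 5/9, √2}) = {√2, 6⋅ℯ}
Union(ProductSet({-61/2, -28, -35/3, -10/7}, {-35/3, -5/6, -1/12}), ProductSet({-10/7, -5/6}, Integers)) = Union(ProductSet({-10/7, -5/6}, Integers), ProductSet({-61/2, -28, -35/3, -10/7}, {-35/3, -5/6, -1/12}))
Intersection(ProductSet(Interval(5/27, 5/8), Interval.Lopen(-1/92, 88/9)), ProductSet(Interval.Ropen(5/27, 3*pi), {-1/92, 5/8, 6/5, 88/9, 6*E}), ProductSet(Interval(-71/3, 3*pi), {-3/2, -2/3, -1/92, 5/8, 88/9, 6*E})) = ProductSet(Interval(5/27, 5/8), {5/8, 88/9})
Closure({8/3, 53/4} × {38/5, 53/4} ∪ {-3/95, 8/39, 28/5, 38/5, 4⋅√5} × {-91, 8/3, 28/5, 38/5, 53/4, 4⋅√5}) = ({8/3, 53/4} × {38/5, 53/4}) ∪ ({-3/95, 8/39, 28/5, 38/5, 4⋅√5} × {-91, 8/3, 28/5, 38/5, 53/4, 4⋅√5})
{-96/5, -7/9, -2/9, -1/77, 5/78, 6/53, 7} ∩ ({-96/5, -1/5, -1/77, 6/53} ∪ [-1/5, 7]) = {-96/5, -1/77, 5/78, 6/53, 7}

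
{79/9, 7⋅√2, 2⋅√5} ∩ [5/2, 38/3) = {79/9, 7⋅√2, 2⋅√5}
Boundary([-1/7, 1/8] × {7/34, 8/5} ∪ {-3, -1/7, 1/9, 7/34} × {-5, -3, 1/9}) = ([-1/7, 1/8] × {7/34, 8/5}) ∪ ({-3, -1/7, 1/9, 7/34} × {-5, -3, 1/9})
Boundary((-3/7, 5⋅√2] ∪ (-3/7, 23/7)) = {-3/7, 5⋅√2}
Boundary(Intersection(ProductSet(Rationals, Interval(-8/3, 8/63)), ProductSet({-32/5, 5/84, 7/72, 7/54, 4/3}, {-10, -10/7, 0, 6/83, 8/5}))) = ProductSet({-32/5, 5/84, 7/72, 7/54, 4/3}, {-10/7, 0, 6/83})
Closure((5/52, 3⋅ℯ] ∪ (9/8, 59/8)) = [5/52, 3⋅ℯ]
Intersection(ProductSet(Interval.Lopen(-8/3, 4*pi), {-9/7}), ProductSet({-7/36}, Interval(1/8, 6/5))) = EmptySet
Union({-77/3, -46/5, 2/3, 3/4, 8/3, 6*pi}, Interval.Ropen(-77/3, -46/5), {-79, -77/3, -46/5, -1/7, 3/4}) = Union({-79, -1/7, 2/3, 3/4, 8/3, 6*pi}, Interval(-77/3, -46/5))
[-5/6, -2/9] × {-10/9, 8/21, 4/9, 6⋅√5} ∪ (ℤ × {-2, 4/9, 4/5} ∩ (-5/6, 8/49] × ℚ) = ({0} × {-2, 4/9, 4/5}) ∪ ([-5/6, -2/9] × {-10/9, 8/21, 4/9, 6⋅√5})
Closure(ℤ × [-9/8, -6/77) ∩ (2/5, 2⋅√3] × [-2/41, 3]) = ∅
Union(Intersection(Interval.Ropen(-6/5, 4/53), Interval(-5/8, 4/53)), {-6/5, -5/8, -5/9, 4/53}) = Union({-6/5}, Interval(-5/8, 4/53))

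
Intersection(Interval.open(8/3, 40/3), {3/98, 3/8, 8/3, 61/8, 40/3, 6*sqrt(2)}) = {61/8, 6*sqrt(2)}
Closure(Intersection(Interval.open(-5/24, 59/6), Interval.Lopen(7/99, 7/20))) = Interval(7/99, 7/20)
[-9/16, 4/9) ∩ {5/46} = {5/46}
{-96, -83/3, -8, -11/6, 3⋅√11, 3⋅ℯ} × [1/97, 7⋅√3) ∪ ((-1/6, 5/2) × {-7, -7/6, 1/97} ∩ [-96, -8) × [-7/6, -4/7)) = {-96, -83/3, -8, -11/6, 3⋅√11, 3⋅ℯ} × [1/97, 7⋅√3)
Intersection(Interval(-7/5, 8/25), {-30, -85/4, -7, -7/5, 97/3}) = {-7/5}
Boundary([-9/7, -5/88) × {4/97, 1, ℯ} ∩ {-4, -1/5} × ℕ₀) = {-1/5} × {1}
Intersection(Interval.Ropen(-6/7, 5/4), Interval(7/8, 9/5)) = Interval.Ropen(7/8, 5/4)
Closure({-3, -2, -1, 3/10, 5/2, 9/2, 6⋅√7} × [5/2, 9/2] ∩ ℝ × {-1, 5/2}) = {-3, -2, -1, 3/10, 5/2, 9/2, 6⋅√7} × {5/2}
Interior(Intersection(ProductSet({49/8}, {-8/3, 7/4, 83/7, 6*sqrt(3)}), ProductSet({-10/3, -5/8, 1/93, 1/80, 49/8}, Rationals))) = EmptySet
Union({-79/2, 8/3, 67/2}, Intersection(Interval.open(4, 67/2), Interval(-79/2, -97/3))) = {-79/2, 8/3, 67/2}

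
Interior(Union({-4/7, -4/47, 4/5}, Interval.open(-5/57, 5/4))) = Interval.open(-5/57, 5/4)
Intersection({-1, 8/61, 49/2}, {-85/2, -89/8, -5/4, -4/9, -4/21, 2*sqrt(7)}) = EmptySet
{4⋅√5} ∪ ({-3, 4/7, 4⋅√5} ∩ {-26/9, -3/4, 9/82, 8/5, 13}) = {4⋅√5}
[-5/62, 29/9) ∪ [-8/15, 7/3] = [-8/15, 29/9)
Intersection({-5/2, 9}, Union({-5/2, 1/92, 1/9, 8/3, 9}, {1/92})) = {-5/2, 9}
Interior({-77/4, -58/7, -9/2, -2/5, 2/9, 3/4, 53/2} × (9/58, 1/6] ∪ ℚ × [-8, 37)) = ∅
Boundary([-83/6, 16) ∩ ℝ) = {-83/6, 16}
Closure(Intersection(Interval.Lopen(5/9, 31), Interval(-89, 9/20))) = EmptySet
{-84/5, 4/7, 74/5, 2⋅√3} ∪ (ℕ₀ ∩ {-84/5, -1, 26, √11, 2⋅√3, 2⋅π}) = {-84/5, 4/7, 74/5, 26, 2⋅√3}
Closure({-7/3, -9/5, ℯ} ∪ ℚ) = ℝ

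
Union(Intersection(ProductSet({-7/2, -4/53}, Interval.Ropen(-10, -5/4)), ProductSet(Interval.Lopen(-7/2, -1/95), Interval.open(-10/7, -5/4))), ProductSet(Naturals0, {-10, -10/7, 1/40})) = Union(ProductSet({-4/53}, Interval.open(-10/7, -5/4)), ProductSet(Naturals0, {-10, -10/7, 1/40}))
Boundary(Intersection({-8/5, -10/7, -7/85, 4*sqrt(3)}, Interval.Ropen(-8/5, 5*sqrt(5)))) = {-8/5, -10/7, -7/85, 4*sqrt(3)}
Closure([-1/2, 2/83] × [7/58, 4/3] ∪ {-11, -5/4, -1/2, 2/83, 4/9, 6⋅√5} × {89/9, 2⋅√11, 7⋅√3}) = ([-1/2, 2/83] × [7/58, 4/3]) ∪ ({-11, -5/4, -1/2, 2/83, 4/9, 6⋅√5} × {89/9, 2⋅√11, 7⋅√3})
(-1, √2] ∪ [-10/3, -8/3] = [-10/3, -8/3] ∪ (-1, √2]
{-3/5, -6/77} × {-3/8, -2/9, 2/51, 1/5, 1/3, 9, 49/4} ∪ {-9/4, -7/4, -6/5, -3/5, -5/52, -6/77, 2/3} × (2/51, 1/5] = ({-3/5, -6/77} × {-3/8, -2/9, 2/51, 1/5, 1/3, 9, 49/4}) ∪ ({-9/4, -7/4, -6/5, -3/5, -5/52, -6/77, 2/3} × (2/51, 1/5])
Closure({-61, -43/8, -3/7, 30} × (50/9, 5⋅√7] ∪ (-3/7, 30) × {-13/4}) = ([-3/7, 30] × {-13/4}) ∪ ({-61, -43/8, -3/7, 30} × [50/9, 5⋅√7])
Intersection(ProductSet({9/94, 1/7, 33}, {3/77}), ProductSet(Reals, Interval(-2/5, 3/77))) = ProductSet({9/94, 1/7, 33}, {3/77})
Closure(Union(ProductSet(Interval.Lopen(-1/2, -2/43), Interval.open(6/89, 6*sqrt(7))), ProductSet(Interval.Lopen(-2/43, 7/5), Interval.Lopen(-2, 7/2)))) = Union(ProductSet({-1/2, -2/43}, Interval(6/89, 6*sqrt(7))), ProductSet({-2/43, 7/5}, Interval(-2, 7/2)), ProductSet(Interval(-1/2, -2/43), {6/89, 6*sqrt(7)}), ProductSet(Interval.Lopen(-1/2, -2/43), Interval.open(6/89, 6*sqrt(7))), ProductSet(Interval(-2/43, 7/5), {-2, 7/2}), ProductSet(Interval.Lopen(-2/43, 7/5), Interval.Lopen(-2, 7/2)))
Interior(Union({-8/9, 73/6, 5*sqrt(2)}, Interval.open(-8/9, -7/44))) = Interval.open(-8/9, -7/44)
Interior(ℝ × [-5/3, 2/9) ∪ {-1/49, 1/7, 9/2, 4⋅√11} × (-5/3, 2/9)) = ℝ × (-5/3, 2/9)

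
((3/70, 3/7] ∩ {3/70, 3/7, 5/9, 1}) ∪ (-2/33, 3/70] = (-2/33, 3/70] ∪ {3/7}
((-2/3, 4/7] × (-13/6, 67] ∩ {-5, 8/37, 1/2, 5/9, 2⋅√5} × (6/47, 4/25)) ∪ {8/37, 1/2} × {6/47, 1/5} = ({8/37, 1/2} × {6/47, 1/5}) ∪ ({8/37, 1/2, 5/9} × (6/47, 4/25))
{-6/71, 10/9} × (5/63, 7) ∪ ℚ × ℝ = ℚ × ℝ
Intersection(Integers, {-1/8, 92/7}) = EmptySet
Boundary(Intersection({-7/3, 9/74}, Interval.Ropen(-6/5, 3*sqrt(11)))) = {9/74}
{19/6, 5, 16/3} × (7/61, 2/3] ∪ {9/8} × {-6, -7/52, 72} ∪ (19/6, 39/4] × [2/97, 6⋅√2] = ({9/8} × {-6, -7/52, 72}) ∪ ({19/6, 5, 16/3} × (7/61, 2/3]) ∪ ((19/6, 39/4] × [2/97, 6⋅√2])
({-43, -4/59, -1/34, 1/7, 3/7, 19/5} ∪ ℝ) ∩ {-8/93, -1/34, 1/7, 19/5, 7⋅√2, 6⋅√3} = {-8/93, -1/34, 1/7, 19/5, 7⋅√2, 6⋅√3}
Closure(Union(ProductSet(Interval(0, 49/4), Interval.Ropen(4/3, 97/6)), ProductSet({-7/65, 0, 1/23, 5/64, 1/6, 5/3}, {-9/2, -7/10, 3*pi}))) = Union(ProductSet({-7/65, 0, 1/23, 5/64, 1/6, 5/3}, {-9/2, -7/10, 3*pi}), ProductSet(Interval(0, 49/4), Interval(4/3, 97/6)))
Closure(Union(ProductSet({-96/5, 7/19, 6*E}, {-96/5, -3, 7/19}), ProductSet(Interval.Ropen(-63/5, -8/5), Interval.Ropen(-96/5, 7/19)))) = Union(ProductSet({-63/5, -8/5}, Interval(-96/5, 7/19)), ProductSet({-96/5, 7/19, 6*E}, {-96/5, -3, 7/19}), ProductSet(Interval(-63/5, -8/5), {-96/5, 7/19}), ProductSet(Interval.Ropen(-63/5, -8/5), Interval.Ropen(-96/5, 7/19)))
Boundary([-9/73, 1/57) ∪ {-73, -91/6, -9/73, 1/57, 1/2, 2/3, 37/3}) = {-73, -91/6, -9/73, 1/57, 1/2, 2/3, 37/3}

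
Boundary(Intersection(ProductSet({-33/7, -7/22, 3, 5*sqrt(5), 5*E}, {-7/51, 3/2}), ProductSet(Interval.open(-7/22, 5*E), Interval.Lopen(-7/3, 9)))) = ProductSet({3, 5*sqrt(5)}, {-7/51, 3/2})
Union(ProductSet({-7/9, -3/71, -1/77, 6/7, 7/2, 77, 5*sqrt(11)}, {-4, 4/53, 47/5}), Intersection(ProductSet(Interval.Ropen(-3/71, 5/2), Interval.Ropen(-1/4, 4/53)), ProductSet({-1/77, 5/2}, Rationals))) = Union(ProductSet({-1/77}, Intersection(Interval.Ropen(-1/4, 4/53), Rationals)), ProductSet({-7/9, -3/71, -1/77, 6/7, 7/2, 77, 5*sqrt(11)}, {-4, 4/53, 47/5}))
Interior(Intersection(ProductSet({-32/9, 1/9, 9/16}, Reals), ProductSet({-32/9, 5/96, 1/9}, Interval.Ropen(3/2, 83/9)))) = EmptySet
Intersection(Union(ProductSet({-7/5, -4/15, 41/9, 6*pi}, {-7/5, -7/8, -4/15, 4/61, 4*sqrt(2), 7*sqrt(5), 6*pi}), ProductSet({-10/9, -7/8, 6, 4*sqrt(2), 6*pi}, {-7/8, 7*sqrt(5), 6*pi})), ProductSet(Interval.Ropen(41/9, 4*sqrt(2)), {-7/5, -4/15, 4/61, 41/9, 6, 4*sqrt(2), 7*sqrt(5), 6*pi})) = ProductSet({41/9}, {-7/5, -4/15, 4/61, 4*sqrt(2), 7*sqrt(5), 6*pi})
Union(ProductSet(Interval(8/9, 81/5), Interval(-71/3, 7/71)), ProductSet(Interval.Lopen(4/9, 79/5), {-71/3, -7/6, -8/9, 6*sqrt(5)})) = Union(ProductSet(Interval.Lopen(4/9, 79/5), {-71/3, -7/6, -8/9, 6*sqrt(5)}), ProductSet(Interval(8/9, 81/5), Interval(-71/3, 7/71)))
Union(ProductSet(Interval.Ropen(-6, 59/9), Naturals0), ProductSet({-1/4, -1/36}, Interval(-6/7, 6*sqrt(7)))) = Union(ProductSet({-1/4, -1/36}, Interval(-6/7, 6*sqrt(7))), ProductSet(Interval.Ropen(-6, 59/9), Naturals0))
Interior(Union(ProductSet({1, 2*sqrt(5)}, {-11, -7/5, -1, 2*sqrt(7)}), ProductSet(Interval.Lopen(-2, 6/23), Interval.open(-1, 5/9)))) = ProductSet(Interval.open(-2, 6/23), Interval.open(-1, 5/9))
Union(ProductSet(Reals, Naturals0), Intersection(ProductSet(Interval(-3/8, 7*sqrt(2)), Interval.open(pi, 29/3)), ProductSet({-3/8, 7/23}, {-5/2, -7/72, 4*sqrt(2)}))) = Union(ProductSet({-3/8, 7/23}, {4*sqrt(2)}), ProductSet(Reals, Naturals0))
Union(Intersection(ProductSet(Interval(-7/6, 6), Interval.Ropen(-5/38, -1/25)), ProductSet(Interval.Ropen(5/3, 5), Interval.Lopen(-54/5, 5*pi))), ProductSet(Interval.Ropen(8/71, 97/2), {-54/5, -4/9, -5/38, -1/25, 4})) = Union(ProductSet(Interval.Ropen(8/71, 97/2), {-54/5, -4/9, -5/38, -1/25, 4}), ProductSet(Interval.Ropen(5/3, 5), Interval.Ropen(-5/38, -1/25)))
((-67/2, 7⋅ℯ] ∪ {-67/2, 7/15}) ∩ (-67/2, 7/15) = (-67/2, 7/15)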